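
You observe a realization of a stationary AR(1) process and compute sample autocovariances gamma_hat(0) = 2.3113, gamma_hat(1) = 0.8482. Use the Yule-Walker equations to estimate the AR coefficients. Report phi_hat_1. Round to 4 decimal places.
\hat\phi_{1} = 0.3670

The Yule-Walker equations for an AR(p) process read, in matrix form,
  Gamma_p phi = r_p,   with   (Gamma_p)_{ij} = gamma(|i - j|),
                       (r_p)_i = gamma(i),   i,j = 1..p.
Substitute the sample gammas (Toeplitz matrix and right-hand side of size 1):
  Gamma_p = [[2.3113]]
  r_p     = [0.8482]
With p = 1 this is the single equation gamma(0) phi_1 = gamma(1):
  phi_hat_1 = gamma(1) / gamma(0) = 0.8482 / 2.3113 = 0.3670.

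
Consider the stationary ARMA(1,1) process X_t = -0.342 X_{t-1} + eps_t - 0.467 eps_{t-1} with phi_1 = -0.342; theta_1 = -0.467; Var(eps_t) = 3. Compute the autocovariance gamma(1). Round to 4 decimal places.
\gamma(1) = -3.1874

Multiply the model equation by X_{t-k} and take expectations. With theta_0 = psi_0 = 1 and psi_j the MA(infinity) weights, this gives
  gamma(k) - sum_i phi_i gamma(k-i) = c_k,
  c_k = sigma^2 * sum_{j=k..q} theta_j psi_{j-k}   (c_k = 0 for k > q),
using gamma(-m) = gamma(m).
psi-weights needed (psi_j = theta_j + sum_i phi_i psi_{j-i}):
  psi_1 = theta_1 + phi_1 = -0.467 + (-0.342) = -0.809
Right-hand sides:
  c_0 = sigma^2 (1 + theta_1 psi_1) = 3 * (1 + (-0.467)(-0.809)) = 3 * 1.377803 = 4.133409
  c_1 = sigma^2 theta_1 = 3 * (-0.467) = -1.401
  c_2 = 0
Equations for k = 0 and k = 1 (AR order 1):
  gamma(0) = phi_1 gamma(1) + c_0
  gamma(1) = phi_1 gamma(0) + c_1
Substituting the second into the first: gamma(0) (1 - phi_1^2) = c_0 + phi_1 c_1, so
  gamma(0) = (c_0 + phi_1 c_1) / (1 - phi_1^2) = (4.133409 + (-0.342)(-1.401)) / (1 - (-0.342)^2) = 4.612551 / 0.883036 = 5.223514.
  gamma(1) = phi_1 gamma(0) + c_1 = (-0.342)(5.223514) + (-1.401) = -3.187442.
Therefore gamma(1) = -3.1874 (to 4 decimal places).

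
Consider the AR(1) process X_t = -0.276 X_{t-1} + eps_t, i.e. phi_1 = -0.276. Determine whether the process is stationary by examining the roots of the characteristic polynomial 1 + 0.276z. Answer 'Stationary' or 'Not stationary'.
\text{Stationary}

The AR(p) characteristic polynomial is P(z) = 1 + 0.276z.
Stationarity requires all roots to lie outside the unit circle, i.e. |z| > 1 for every root.
This is linear in z: 1 + (0.276) z = 0  =>  z = -1/(0.276) = -3.623188,  |z| = 3.623188.
Moduli of all roots: 3.6232.
All moduli strictly greater than 1? Yes.
Verdict: Stationary.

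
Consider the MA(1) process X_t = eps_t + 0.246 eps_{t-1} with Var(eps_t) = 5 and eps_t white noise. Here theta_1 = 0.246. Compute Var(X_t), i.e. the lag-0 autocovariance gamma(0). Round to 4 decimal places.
\gamma(0) = 5.3026

For an MA(q) process X_t = eps_t + sum_i theta_i eps_{t-i} with
Var(eps_t) = sigma^2, the variance is
  gamma(0) = sigma^2 * (1 + sum_i theta_i^2).
  sum_i theta_i^2 = (0.246)^2 = 0.060516.
  gamma(0) = 5 * (1 + 0.060516) = 5 * 1.060516 = 5.30258, which rounds to 5.3026.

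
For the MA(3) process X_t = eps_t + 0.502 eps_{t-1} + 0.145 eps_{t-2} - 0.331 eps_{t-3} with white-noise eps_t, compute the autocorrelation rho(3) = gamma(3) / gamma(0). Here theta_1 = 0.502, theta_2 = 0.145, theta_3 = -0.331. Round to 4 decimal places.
\rho(3) = -0.2394

For an MA(q) process with theta_0 = 1, the autocovariance is
  gamma(k) = sigma^2 * sum_{i=0..q-k} theta_i * theta_{i+k},
and rho(k) = gamma(k) / gamma(0). Sigma^2 cancels.
  numerator   = (1)*(-0.331) = -0.331.
  denominator = (1)^2 + (0.502)^2 + (0.145)^2 + (-0.331)^2 = 1.38259.
  rho(3) = -0.331 / 1.38259 = -0.2394.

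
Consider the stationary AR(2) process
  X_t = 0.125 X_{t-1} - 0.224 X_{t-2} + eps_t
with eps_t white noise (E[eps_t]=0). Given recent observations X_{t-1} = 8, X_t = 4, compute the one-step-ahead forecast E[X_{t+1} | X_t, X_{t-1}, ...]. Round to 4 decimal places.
E[X_{t+1} \mid \mathcal F_t] = -1.2920

For an AR(p) model X_t = c + sum_i phi_i X_{t-i} + eps_t, the
one-step-ahead conditional mean is
  E[X_{t+1} | X_t, ...] = c + sum_i phi_i X_{t+1-i}.
Substitute known values:
  E[X_{t+1} | ...] = (0.125) * (4) + (-0.224) * (8)
                   = -1.2920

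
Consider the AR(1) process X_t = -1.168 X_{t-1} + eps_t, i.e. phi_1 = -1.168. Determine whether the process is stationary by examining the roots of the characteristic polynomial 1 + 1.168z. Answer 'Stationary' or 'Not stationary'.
\text{Not stationary}

The AR(p) characteristic polynomial is P(z) = 1 + 1.168z.
Stationarity requires all roots to lie outside the unit circle, i.e. |z| > 1 for every root.
This is linear in z: 1 + (1.168) z = 0  =>  z = -1/(1.168) = -0.856164,  |z| = 0.856164.
Moduli of all roots: 0.8562.
All moduli strictly greater than 1? No.
Verdict: Not stationary.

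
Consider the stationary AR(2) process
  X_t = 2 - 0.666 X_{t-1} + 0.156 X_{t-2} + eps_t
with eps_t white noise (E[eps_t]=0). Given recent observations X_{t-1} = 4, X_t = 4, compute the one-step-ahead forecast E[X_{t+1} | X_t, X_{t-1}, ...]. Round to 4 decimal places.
E[X_{t+1} \mid \mathcal F_t] = -0.0400

For an AR(p) model X_t = c + sum_i phi_i X_{t-i} + eps_t, the
one-step-ahead conditional mean is
  E[X_{t+1} | X_t, ...] = c + sum_i phi_i X_{t+1-i}.
Substitute known values:
  E[X_{t+1} | ...] = 2 + (-0.666) * (4) + (0.156) * (4)
                   = -0.0400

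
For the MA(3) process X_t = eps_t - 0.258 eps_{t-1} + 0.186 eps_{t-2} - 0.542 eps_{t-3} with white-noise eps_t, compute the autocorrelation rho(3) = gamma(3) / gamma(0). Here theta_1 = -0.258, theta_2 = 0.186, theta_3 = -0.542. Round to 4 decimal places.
\rho(3) = -0.3886

For an MA(q) process with theta_0 = 1, the autocovariance is
  gamma(k) = sigma^2 * sum_{i=0..q-k} theta_i * theta_{i+k},
and rho(k) = gamma(k) / gamma(0). Sigma^2 cancels.
  numerator   = (1)*(-0.542) = -0.542.
  denominator = (1)^2 + (-0.258)^2 + (0.186)^2 + (-0.542)^2 = 1.394924.
  rho(3) = -0.542 / 1.394924 = -0.3886.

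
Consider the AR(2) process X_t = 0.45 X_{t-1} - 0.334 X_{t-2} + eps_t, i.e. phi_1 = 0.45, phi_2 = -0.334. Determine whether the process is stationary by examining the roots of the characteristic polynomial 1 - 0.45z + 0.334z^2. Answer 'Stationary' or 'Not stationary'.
\text{Stationary}

The AR(p) characteristic polynomial is P(z) = 1 - 0.45z + 0.334z^2.
Stationarity requires all roots to lie outside the unit circle, i.e. |z| > 1 for every root.
Set 1 + (-0.45) z + (0.334) z^2 = 0, i.e. a z^2 + b z + c = 0 with a = 0.334, b = -0.45, c = 1.
Discriminant D = b^2 - 4ac = (-0.45)^2 - 4*(0.334)*1 = 0.2025 - (1.336) = -1.1335.
D < 0, so the roots are the complex-conjugate pair z = (-b +/- i sqrt(-D)) / (2a) = 0.6737 +/- 1.5938i.
For a conjugate pair |z|^2 = z * conj(z) = (product of roots) = c/a = 1/(0.334) = 2.994012, so |z| = sqrt(2.994012) = 1.7303 for both roots.
Moduli of all roots: 1.7303, 1.7303.
All moduli strictly greater than 1? Yes.
Verdict: Stationary.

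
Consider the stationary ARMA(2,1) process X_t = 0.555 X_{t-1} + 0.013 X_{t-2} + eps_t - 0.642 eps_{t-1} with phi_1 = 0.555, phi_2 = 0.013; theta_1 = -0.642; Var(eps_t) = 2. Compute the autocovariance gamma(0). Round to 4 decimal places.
\gamma(0) = 2.0189

Multiply the model equation by X_{t-k} and take expectations. With theta_0 = psi_0 = 1 and psi_j the MA(infinity) weights, this gives
  gamma(k) - sum_i phi_i gamma(k-i) = c_k,
  c_k = sigma^2 * sum_{j=k..q} theta_j psi_{j-k}   (c_k = 0 for k > q),
using gamma(-m) = gamma(m).
psi-weights needed (psi_j = theta_j + sum_i phi_i psi_{j-i}):
  psi_1 = theta_1 + phi_1 = -0.642 + (0.555) = -0.087
Right-hand sides:
  c_0 = sigma^2 (1 + theta_1 psi_1) = 2 * (1 + (-0.642)(-0.087)) = 2 * 1.055854 = 2.111708
  c_1 = sigma^2 theta_1 = 2 * (-0.642) = -1.284
  c_2 = 0
Equations for k = 0, 1, 2 (AR order 2, c_2 = 0):
  (E0) gamma(0) = phi_1 gamma(1) + phi_2 gamma(2) + c_0
  (E1) gamma(1) = phi_1 gamma(0) + phi_2 gamma(1) + c_1
  (E2) gamma(2) = phi_1 gamma(1) + phi_2 gamma(0)
From (E1): gamma(1) = A gamma(0) + B with
  A = phi_1 / (1 - phi_2) = 0.555 / 0.987 = 0.56231,   B = c_1 / (1 - phi_2) = -1.284 / 0.987 = -1.300912.
Insert (E2) into (E0): gamma(0) (1 - phi_2^2) = phi_1 (1 + phi_2) gamma(1) + c_0.
  phi_1 (1 + phi_2) = (0.555)(1.013) = 0.562215,   1 - phi_2^2 = 0.999831.
Replace gamma(1) by A gamma(0) + B and collect gamma(0):
  gamma(0) [0.999831 - (0.562215)(0.56231)] = (0.562215)(-1.300912) + 2.111708
  gamma(0) * 0.683692 = 1.380316
  gamma(0) = 1.380316 / 0.683692 = 2.018915.
Therefore gamma(0) = 2.0189 (to 4 decimal places).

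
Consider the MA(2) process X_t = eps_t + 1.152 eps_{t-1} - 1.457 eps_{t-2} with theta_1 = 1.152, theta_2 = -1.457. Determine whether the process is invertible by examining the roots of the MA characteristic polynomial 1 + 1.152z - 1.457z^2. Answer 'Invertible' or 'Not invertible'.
\text{Not invertible}

The MA(q) characteristic polynomial is P(z) = 1 + 1.152z - 1.457z^2.
Invertibility requires all roots to lie outside the unit circle, i.e. |z| > 1 for every root.
Set 1 + (1.152) z + (-1.457) z^2 = 0, i.e. a z^2 + b z + c = 0 with a = -1.457, b = 1.152, c = 1.
Discriminant D = b^2 - 4ac = (1.152)^2 - 4*(-1.457)*1 = 1.327104 - (-5.828) = 7.155104.
D >= 0, so the roots are real: z = (-b +/- sqrt(D)) / (2a) = (-1.152 +/- 2.674903) / (-2.914).
  z_1 = (-1.152 + 2.674903) / (-2.914) = -0.5226,   |z_1| = 0.5226.
  z_2 = (-1.152 - 2.674903) / (-2.914) = 1.3133,   |z_2| = 1.3133.
Moduli of all roots: 0.5226, 1.3133.
All moduli strictly greater than 1? No.
Verdict: Not invertible.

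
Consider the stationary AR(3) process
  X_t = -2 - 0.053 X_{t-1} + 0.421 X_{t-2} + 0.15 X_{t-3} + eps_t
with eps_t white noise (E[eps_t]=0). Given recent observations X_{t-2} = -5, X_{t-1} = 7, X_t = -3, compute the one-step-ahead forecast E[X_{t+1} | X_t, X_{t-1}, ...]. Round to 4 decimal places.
E[X_{t+1} \mid \mathcal F_t] = 0.3560

For an AR(p) model X_t = c + sum_i phi_i X_{t-i} + eps_t, the
one-step-ahead conditional mean is
  E[X_{t+1} | X_t, ...] = c + sum_i phi_i X_{t+1-i}.
Substitute known values:
  E[X_{t+1} | ...] = -2 + (-0.053) * (-3) + (0.421) * (7) + (0.15) * (-5)
                   = 0.3560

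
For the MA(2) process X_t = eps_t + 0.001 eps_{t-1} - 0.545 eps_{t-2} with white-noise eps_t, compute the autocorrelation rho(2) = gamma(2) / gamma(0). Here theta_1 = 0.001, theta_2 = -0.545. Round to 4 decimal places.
\rho(2) = -0.4202

For an MA(q) process with theta_0 = 1, the autocovariance is
  gamma(k) = sigma^2 * sum_{i=0..q-k} theta_i * theta_{i+k},
and rho(k) = gamma(k) / gamma(0). Sigma^2 cancels.
  numerator   = (1)*(-0.545) = -0.545.
  denominator = (1)^2 + (0.001)^2 + (-0.545)^2 = 1.297026.
  rho(2) = -0.545 / 1.297026 = -0.4202.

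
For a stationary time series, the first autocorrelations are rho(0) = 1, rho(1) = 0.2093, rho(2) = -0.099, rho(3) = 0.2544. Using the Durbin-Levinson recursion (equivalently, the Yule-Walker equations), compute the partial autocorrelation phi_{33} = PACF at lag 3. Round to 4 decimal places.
\phi_{33} = 0.3310

The PACF at lag k is phi_{kk}, the last component of the solution
to the Yule-Walker system G_k phi = r_k where
  (G_k)_{ij} = rho(|i - j|), (r_k)_i = rho(i), i,j = 1..k.
Equivalently, Durbin-Levinson gives phi_{kk} iteratively:
  phi_{11} = rho(1)
  phi_{kk} = [rho(k) - sum_{j=1..k-1} phi_{k-1,j} rho(k-j)]
            / [1 - sum_{j=1..k-1} phi_{k-1,j} rho(j)],
  phi_{k,j} = phi_{k-1,j} - phi_{kk} phi_{k-1,k-j},  j = 1..k-1.
Step k = 1:
  phi_11 = rho(1) = 0.2093.
Step k = 2:
  phi_22 = [rho(2) - phi_11 rho(1)] / [1 - phi_11 rho(1)] = [-0.099 - (0.2093)(0.2093)] / [1 - (0.2093)(0.2093)]
         = -0.14280649 / 0.95619351 = -0.149349.
  Update: phi_21 = phi_11 - phi_22 phi_11 = 0.2093 - (-0.149349)(0.2093) = 0.240559.
Step k = 3:
  phi_33 = [rho(3) - phi_21 rho(2) - phi_22 rho(1)] / [1 - phi_21 rho(1) - phi_22 rho(2)]
    numerator   = 0.2544 - (0.240559)(-0.099) - (-0.149349)(0.2093) = 0.30947405
    denominator = 1 - (0.240559)(0.2093) - (-0.149349)(-0.099) = 0.93486551
  phi_33 = 0.30947405 / 0.93486551 = 0.331.
Therefore phi_{33} = 0.3310.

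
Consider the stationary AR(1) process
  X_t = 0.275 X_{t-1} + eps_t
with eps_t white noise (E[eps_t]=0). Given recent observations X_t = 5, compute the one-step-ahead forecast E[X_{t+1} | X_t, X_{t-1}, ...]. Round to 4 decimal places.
E[X_{t+1} \mid \mathcal F_t] = 1.3750

For an AR(p) model X_t = c + sum_i phi_i X_{t-i} + eps_t, the
one-step-ahead conditional mean is
  E[X_{t+1} | X_t, ...] = c + sum_i phi_i X_{t+1-i}.
Substitute known values:
  E[X_{t+1} | ...] = (0.275) * (5)
                   = 1.3750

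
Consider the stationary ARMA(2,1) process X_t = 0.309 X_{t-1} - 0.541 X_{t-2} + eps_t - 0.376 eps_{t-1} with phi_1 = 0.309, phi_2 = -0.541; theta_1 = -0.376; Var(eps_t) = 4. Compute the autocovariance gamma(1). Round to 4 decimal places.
\gamma(1) = 0.1944

Multiply the model equation by X_{t-k} and take expectations. With theta_0 = psi_0 = 1 and psi_j the MA(infinity) weights, this gives
  gamma(k) - sum_i phi_i gamma(k-i) = c_k,
  c_k = sigma^2 * sum_{j=k..q} theta_j psi_{j-k}   (c_k = 0 for k > q),
using gamma(-m) = gamma(m).
psi-weights needed (psi_j = theta_j + sum_i phi_i psi_{j-i}):
  psi_1 = theta_1 + phi_1 = -0.376 + (0.309) = -0.067
Right-hand sides:
  c_0 = sigma^2 (1 + theta_1 psi_1) = 4 * (1 + (-0.376)(-0.067)) = 4 * 1.025192 = 4.100768
  c_1 = sigma^2 theta_1 = 4 * (-0.376) = -1.504
  c_2 = 0
Equations for k = 0, 1, 2 (AR order 2, c_2 = 0):
  (E0) gamma(0) = phi_1 gamma(1) + phi_2 gamma(2) + c_0
  (E1) gamma(1) = phi_1 gamma(0) + phi_2 gamma(1) + c_1
  (E2) gamma(2) = phi_1 gamma(1) + phi_2 gamma(0)
From (E1): gamma(1) = A gamma(0) + B with
  A = phi_1 / (1 - phi_2) = 0.309 / 1.541 = 0.200519,   B = c_1 / (1 - phi_2) = -1.504 / 1.541 = -0.97599.
Insert (E2) into (E0): gamma(0) (1 - phi_2^2) = phi_1 (1 + phi_2) gamma(1) + c_0.
  phi_1 (1 + phi_2) = (0.309)(0.459) = 0.141831,   1 - phi_2^2 = 0.707319.
Replace gamma(1) by A gamma(0) + B and collect gamma(0):
  gamma(0) [0.707319 - (0.141831)(0.200519)] = (0.141831)(-0.97599) + 4.100768
  gamma(0) * 0.678879 = 3.962342
  gamma(0) = 3.962342 / 0.678879 = 5.836594.
  gamma(1) = A gamma(0) + B = (0.200519)(5.836594) + (-0.97599) = 0.194359.
Therefore gamma(1) = 0.1944 (to 4 decimal places).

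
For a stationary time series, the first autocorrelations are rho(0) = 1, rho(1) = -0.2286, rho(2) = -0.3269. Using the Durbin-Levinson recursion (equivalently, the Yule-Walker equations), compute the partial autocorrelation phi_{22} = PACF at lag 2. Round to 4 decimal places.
\phi_{22} = -0.4001

The PACF at lag k is phi_{kk}, the last component of the solution
to the Yule-Walker system G_k phi = r_k where
  (G_k)_{ij} = rho(|i - j|), (r_k)_i = rho(i), i,j = 1..k.
Equivalently, Durbin-Levinson gives phi_{kk} iteratively:
  phi_{11} = rho(1)
  phi_{kk} = [rho(k) - sum_{j=1..k-1} phi_{k-1,j} rho(k-j)]
            / [1 - sum_{j=1..k-1} phi_{k-1,j} rho(j)],
  phi_{k,j} = phi_{k-1,j} - phi_{kk} phi_{k-1,k-j},  j = 1..k-1.
Step k = 1:
  phi_11 = rho(1) = -0.2286.
Step k = 2:
  phi_22 = [rho(2) - phi_11 rho(1)] / [1 - phi_11 rho(1)] = [-0.3269 - (-0.2286)(-0.2286)] / [1 - (-0.2286)(-0.2286)]
         = -0.37915796 / 0.94774204 = -0.4001.
Therefore phi_{22} = -0.4001.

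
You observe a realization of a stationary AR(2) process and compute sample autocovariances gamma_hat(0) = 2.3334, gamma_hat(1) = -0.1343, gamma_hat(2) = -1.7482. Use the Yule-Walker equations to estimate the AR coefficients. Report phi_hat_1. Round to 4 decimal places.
\hat\phi_{1} = -0.1010

The Yule-Walker equations for an AR(p) process read, in matrix form,
  Gamma_p phi = r_p,   with   (Gamma_p)_{ij} = gamma(|i - j|),
                       (r_p)_i = gamma(i),   i,j = 1..p.
Substitute the sample gammas (Toeplitz matrix and right-hand side of size 2):
  Gamma_p = [[2.3334, -0.1343], [-0.1343, 2.3334]]
  r_p     = [-0.1343, -1.7482]
Written out:
  2.3334 phi_1 - 0.1343 phi_2 = -0.1343
  -0.1343 phi_1 + 2.3334 phi_2 = -1.7482
Solve by Cramer's rule:
  det = gamma(0)^2 - gamma(1)^2 = (2.3334)^2 - (-0.1343)^2 = 5.44475556 - 0.01803649 = 5.42671907
  phi_hat_1 = [gamma(1) gamma(0) - gamma(1) gamma(2)] / det = [(-0.1343)(2.3334) - (-0.1343)(-1.7482)] / 5.42671907 = -0.54815888 / 5.42671907 = -0.101
  phi_hat_2 = [gamma(0) gamma(2) - gamma(1)^2] / det = [(2.3334)(-1.7482) - (-0.1343)^2] / 5.42671907 = -4.09728637 / 5.42671907 = -0.755
So phi_hat = [-0.1010, -0.7550].
Therefore phi_hat_1 = -0.1010.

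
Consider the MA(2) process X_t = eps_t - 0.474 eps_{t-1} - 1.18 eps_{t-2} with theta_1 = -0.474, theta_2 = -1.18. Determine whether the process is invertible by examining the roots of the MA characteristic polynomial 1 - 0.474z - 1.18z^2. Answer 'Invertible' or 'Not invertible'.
\text{Not invertible}

The MA(q) characteristic polynomial is P(z) = 1 - 0.474z - 1.18z^2.
Invertibility requires all roots to lie outside the unit circle, i.e. |z| > 1 for every root.
Set 1 + (-0.474) z + (-1.18) z^2 = 0, i.e. a z^2 + b z + c = 0 with a = -1.18, b = -0.474, c = 1.
Discriminant D = b^2 - 4ac = (-0.474)^2 - 4*(-1.18)*1 = 0.224676 - (-4.72) = 4.944676.
D >= 0, so the roots are real: z = (-b +/- sqrt(D)) / (2a) = (0.474 +/- 2.223663) / (-2.36).
  z_1 = (0.474 + 2.223663) / (-2.36) = -1.1431,   |z_1| = 1.1431.
  z_2 = (0.474 - 2.223663) / (-2.36) = 0.7414,   |z_2| = 0.7414.
Moduli of all roots: 1.1431, 0.7414.
All moduli strictly greater than 1? No.
Verdict: Not invertible.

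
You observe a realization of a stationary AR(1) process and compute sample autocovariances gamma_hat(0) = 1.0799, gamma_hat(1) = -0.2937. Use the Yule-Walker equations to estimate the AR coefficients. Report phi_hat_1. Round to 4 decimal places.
\hat\phi_{1} = -0.2720

The Yule-Walker equations for an AR(p) process read, in matrix form,
  Gamma_p phi = r_p,   with   (Gamma_p)_{ij} = gamma(|i - j|),
                       (r_p)_i = gamma(i),   i,j = 1..p.
Substitute the sample gammas (Toeplitz matrix and right-hand side of size 1):
  Gamma_p = [[1.0799]]
  r_p     = [-0.2937]
With p = 1 this is the single equation gamma(0) phi_1 = gamma(1):
  phi_hat_1 = gamma(1) / gamma(0) = -0.2937 / 1.0799 = -0.2720.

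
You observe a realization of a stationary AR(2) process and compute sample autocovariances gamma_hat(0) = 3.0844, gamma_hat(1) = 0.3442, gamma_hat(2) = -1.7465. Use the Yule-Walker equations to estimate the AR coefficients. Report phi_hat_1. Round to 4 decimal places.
\hat\phi_{1} = 0.1770

The Yule-Walker equations for an AR(p) process read, in matrix form,
  Gamma_p phi = r_p,   with   (Gamma_p)_{ij} = gamma(|i - j|),
                       (r_p)_i = gamma(i),   i,j = 1..p.
Substitute the sample gammas (Toeplitz matrix and right-hand side of size 2):
  Gamma_p = [[3.0844, 0.3442], [0.3442, 3.0844]]
  r_p     = [0.3442, -1.7465]
Written out:
  3.0844 phi_1 + 0.3442 phi_2 = 0.3442
  0.3442 phi_1 + 3.0844 phi_2 = -1.7465
Solve by Cramer's rule:
  det = gamma(0)^2 - gamma(1)^2 = (3.0844)^2 - (0.3442)^2 = 9.51352336 - 0.11847364 = 9.39504972
  phi_hat_1 = [gamma(1) gamma(0) - gamma(1) gamma(2)] / det = [(0.3442)(3.0844) - (0.3442)(-1.7465)] / 9.39504972 = 1.66279578 / 9.39504972 = 0.177
  phi_hat_2 = [gamma(0) gamma(2) - gamma(1)^2] / det = [(3.0844)(-1.7465) - (0.3442)^2] / 9.39504972 = -5.50537824 / 9.39504972 = -0.586
So phi_hat = [0.1770, -0.5860].
Therefore phi_hat_1 = 0.1770.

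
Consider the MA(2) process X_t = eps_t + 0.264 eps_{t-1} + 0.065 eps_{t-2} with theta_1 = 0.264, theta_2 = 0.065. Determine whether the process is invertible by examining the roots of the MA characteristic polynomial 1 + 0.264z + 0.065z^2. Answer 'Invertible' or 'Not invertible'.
\text{Invertible}

The MA(q) characteristic polynomial is P(z) = 1 + 0.264z + 0.065z^2.
Invertibility requires all roots to lie outside the unit circle, i.e. |z| > 1 for every root.
Set 1 + (0.264) z + (0.065) z^2 = 0, i.e. a z^2 + b z + c = 0 with a = 0.065, b = 0.264, c = 1.
Discriminant D = b^2 - 4ac = (0.264)^2 - 4*(0.065)*1 = 0.069696 - (0.26) = -0.190304.
D < 0, so the roots are the complex-conjugate pair z = (-b +/- i sqrt(-D)) / (2a) = -2.0308 +/- 3.3557i.
For a conjugate pair |z|^2 = z * conj(z) = (product of roots) = c/a = 1/(0.065) = 15.384615, so |z| = sqrt(15.384615) = 3.9223 for both roots.
Moduli of all roots: 3.9223, 3.9223.
All moduli strictly greater than 1? Yes.
Verdict: Invertible.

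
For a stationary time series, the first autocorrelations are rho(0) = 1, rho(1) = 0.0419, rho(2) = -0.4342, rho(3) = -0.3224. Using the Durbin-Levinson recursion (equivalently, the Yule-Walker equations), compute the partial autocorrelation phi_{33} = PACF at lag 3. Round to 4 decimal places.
\phi_{33} = -0.3441

The PACF at lag k is phi_{kk}, the last component of the solution
to the Yule-Walker system G_k phi = r_k where
  (G_k)_{ij} = rho(|i - j|), (r_k)_i = rho(i), i,j = 1..k.
Equivalently, Durbin-Levinson gives phi_{kk} iteratively:
  phi_{11} = rho(1)
  phi_{kk} = [rho(k) - sum_{j=1..k-1} phi_{k-1,j} rho(k-j)]
            / [1 - sum_{j=1..k-1} phi_{k-1,j} rho(j)],
  phi_{k,j} = phi_{k-1,j} - phi_{kk} phi_{k-1,k-j},  j = 1..k-1.
Step k = 1:
  phi_11 = rho(1) = 0.0419.
Step k = 2:
  phi_22 = [rho(2) - phi_11 rho(1)] / [1 - phi_11 rho(1)] = [-0.4342 - (0.0419)(0.0419)] / [1 - (0.0419)(0.0419)]
         = -0.43595561 / 0.99824439 = -0.436722.
  Update: phi_21 = phi_11 - phi_22 phi_11 = 0.0419 - (-0.436722)(0.0419) = 0.060199.
Step k = 3:
  phi_33 = [rho(3) - phi_21 rho(2) - phi_22 rho(1)] / [1 - phi_21 rho(1) - phi_22 rho(2)]
    numerator   = -0.3224 - (0.060199)(-0.4342) - (-0.436722)(0.0419) = -0.27796307
    denominator = 1 - (0.060199)(0.0419) - (-0.436722)(-0.4342) = 0.80785284
  phi_33 = -0.27796307 / 0.80785284 = -0.3441.
Therefore phi_{33} = -0.3441.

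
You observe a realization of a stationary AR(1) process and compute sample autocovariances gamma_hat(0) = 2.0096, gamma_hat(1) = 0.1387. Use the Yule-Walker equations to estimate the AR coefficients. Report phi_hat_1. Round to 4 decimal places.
\hat\phi_{1} = 0.0690

The Yule-Walker equations for an AR(p) process read, in matrix form,
  Gamma_p phi = r_p,   with   (Gamma_p)_{ij} = gamma(|i - j|),
                       (r_p)_i = gamma(i),   i,j = 1..p.
Substitute the sample gammas (Toeplitz matrix and right-hand side of size 1):
  Gamma_p = [[2.0096]]
  r_p     = [0.1387]
With p = 1 this is the single equation gamma(0) phi_1 = gamma(1):
  phi_hat_1 = gamma(1) / gamma(0) = 0.1387 / 2.0096 = 0.0690.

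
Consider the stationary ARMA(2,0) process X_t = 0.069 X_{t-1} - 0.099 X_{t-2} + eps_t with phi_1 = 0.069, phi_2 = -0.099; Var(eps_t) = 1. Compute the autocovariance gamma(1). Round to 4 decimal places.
\gamma(1) = 0.0637

Multiply the model equation by X_{t-k} and take expectations. With theta_0 = psi_0 = 1 and psi_j the MA(infinity) weights, this gives
  gamma(k) - sum_i phi_i gamma(k-i) = c_k,
  c_k = sigma^2 * sum_{j=k..q} theta_j psi_{j-k}   (c_k = 0 for k > q),
using gamma(-m) = gamma(m).
Pure AR (q = 0): c_0 = sigma^2 = 1, c_k = 0 for k >= 1.
Equations for k = 0, 1, 2 (AR order 2, c_2 = 0):
  (E0) gamma(0) = phi_1 gamma(1) + phi_2 gamma(2) + c_0
  (E1) gamma(1) = phi_1 gamma(0) + phi_2 gamma(1) + c_1
  (E2) gamma(2) = phi_1 gamma(1) + phi_2 gamma(0)
From (E1): gamma(1) = A gamma(0) + B with
  A = phi_1 / (1 - phi_2) = 0.069 / 1.099 = 0.062784,   B = c_1 / (1 - phi_2) = 0 / 1.099 = 0.
Insert (E2) into (E0): gamma(0) (1 - phi_2^2) = phi_1 (1 + phi_2) gamma(1) + c_0.
  phi_1 (1 + phi_2) = (0.069)(0.901) = 0.062169,   1 - phi_2^2 = 0.990199.
Replace gamma(1) by A gamma(0) + B and collect gamma(0):
  gamma(0) [0.990199 - (0.062169)(0.062784)] = c_0 = 1
  gamma(0) * 0.986296 = 1
  gamma(0) = 1 / 0.986296 = 1.013895.
  gamma(1) = A gamma(0) = (0.062784)(1.013895) = 0.063657.
Therefore gamma(1) = 0.0637 (to 4 decimal places).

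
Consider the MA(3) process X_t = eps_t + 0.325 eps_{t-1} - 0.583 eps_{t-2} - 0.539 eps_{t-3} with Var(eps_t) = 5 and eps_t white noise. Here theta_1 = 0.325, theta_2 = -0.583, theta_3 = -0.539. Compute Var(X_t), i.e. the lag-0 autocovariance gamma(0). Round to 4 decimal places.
\gamma(0) = 8.6802

For an MA(q) process X_t = eps_t + sum_i theta_i eps_{t-i} with
Var(eps_t) = sigma^2, the variance is
  gamma(0) = sigma^2 * (1 + sum_i theta_i^2).
  sum_i theta_i^2 = (0.325)^2 + (-0.583)^2 + (-0.539)^2 = 0.105625 + 0.339889 + 0.290521 = 0.736035.
  gamma(0) = 5 * (1 + 0.736035) = 5 * 1.736035 = 8.680175, which rounds to 8.6802.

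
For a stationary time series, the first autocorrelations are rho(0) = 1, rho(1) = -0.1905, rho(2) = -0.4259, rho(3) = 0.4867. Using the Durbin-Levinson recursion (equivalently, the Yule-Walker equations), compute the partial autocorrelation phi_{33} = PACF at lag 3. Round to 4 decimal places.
\phi_{33} = 0.3710

The PACF at lag k is phi_{kk}, the last component of the solution
to the Yule-Walker system G_k phi = r_k where
  (G_k)_{ij} = rho(|i - j|), (r_k)_i = rho(i), i,j = 1..k.
Equivalently, Durbin-Levinson gives phi_{kk} iteratively:
  phi_{11} = rho(1)
  phi_{kk} = [rho(k) - sum_{j=1..k-1} phi_{k-1,j} rho(k-j)]
            / [1 - sum_{j=1..k-1} phi_{k-1,j} rho(j)],
  phi_{k,j} = phi_{k-1,j} - phi_{kk} phi_{k-1,k-j},  j = 1..k-1.
Step k = 1:
  phi_11 = rho(1) = -0.1905.
Step k = 2:
  phi_22 = [rho(2) - phi_11 rho(1)] / [1 - phi_11 rho(1)] = [-0.4259 - (-0.1905)(-0.1905)] / [1 - (-0.1905)(-0.1905)]
         = -0.46219025 / 0.96370975 = -0.479595.
  Update: phi_21 = phi_11 - phi_22 phi_11 = -0.1905 - (-0.479595)(-0.1905) = -0.281863.
Step k = 3:
  phi_33 = [rho(3) - phi_21 rho(2) - phi_22 rho(1)] / [1 - phi_21 rho(1) - phi_22 rho(2)]
    numerator   = 0.4867 - (-0.281863)(-0.4259) - (-0.479595)(-0.1905) = 0.2752918
    denominator = 1 - (-0.281863)(-0.1905) - (-0.479595)(-0.4259) = 0.74204568
  phi_33 = 0.2752918 / 0.74204568 = 0.371.
Therefore phi_{33} = 0.3710.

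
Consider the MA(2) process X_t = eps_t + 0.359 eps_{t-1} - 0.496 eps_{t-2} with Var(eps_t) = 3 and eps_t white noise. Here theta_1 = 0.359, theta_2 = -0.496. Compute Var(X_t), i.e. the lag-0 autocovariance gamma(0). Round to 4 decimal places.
\gamma(0) = 4.1247

For an MA(q) process X_t = eps_t + sum_i theta_i eps_{t-i} with
Var(eps_t) = sigma^2, the variance is
  gamma(0) = sigma^2 * (1 + sum_i theta_i^2).
  sum_i theta_i^2 = (0.359)^2 + (-0.496)^2 = 0.128881 + 0.246016 = 0.374897.
  gamma(0) = 3 * (1 + 0.374897) = 3 * 1.374897 = 4.124691, which rounds to 4.1247.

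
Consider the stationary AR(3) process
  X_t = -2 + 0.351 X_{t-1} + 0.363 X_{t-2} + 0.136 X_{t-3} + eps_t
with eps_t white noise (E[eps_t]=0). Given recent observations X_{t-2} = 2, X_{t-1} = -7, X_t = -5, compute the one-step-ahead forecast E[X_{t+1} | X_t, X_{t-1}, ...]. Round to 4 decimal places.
E[X_{t+1} \mid \mathcal F_t] = -6.0240

For an AR(p) model X_t = c + sum_i phi_i X_{t-i} + eps_t, the
one-step-ahead conditional mean is
  E[X_{t+1} | X_t, ...] = c + sum_i phi_i X_{t+1-i}.
Substitute known values:
  E[X_{t+1} | ...] = -2 + (0.351) * (-5) + (0.363) * (-7) + (0.136) * (2)
                   = -6.0240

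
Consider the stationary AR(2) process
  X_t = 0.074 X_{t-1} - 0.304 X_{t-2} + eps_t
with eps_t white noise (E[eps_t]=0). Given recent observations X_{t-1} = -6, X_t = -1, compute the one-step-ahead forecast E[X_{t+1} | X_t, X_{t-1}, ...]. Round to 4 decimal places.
E[X_{t+1} \mid \mathcal F_t] = 1.7500

For an AR(p) model X_t = c + sum_i phi_i X_{t-i} + eps_t, the
one-step-ahead conditional mean is
  E[X_{t+1} | X_t, ...] = c + sum_i phi_i X_{t+1-i}.
Substitute known values:
  E[X_{t+1} | ...] = (0.074) * (-1) + (-0.304) * (-6)
                   = 1.7500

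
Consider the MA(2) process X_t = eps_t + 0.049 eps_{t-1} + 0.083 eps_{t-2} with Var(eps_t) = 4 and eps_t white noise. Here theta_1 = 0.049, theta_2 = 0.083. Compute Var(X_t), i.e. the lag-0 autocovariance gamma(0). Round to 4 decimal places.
\gamma(0) = 4.0372

For an MA(q) process X_t = eps_t + sum_i theta_i eps_{t-i} with
Var(eps_t) = sigma^2, the variance is
  gamma(0) = sigma^2 * (1 + sum_i theta_i^2).
  sum_i theta_i^2 = (0.049)^2 + (0.083)^2 = 0.002401 + 0.006889 = 0.00929.
  gamma(0) = 4 * (1 + 0.00929) = 4 * 1.00929 = 4.03716, which rounds to 4.0372.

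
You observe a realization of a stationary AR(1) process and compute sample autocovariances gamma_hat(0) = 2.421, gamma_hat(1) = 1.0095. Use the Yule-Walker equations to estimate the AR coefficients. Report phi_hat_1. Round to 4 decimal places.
\hat\phi_{1} = 0.4170

The Yule-Walker equations for an AR(p) process read, in matrix form,
  Gamma_p phi = r_p,   with   (Gamma_p)_{ij} = gamma(|i - j|),
                       (r_p)_i = gamma(i),   i,j = 1..p.
Substitute the sample gammas (Toeplitz matrix and right-hand side of size 1):
  Gamma_p = [[2.421]]
  r_p     = [1.0095]
With p = 1 this is the single equation gamma(0) phi_1 = gamma(1):
  phi_hat_1 = gamma(1) / gamma(0) = 1.0095 / 2.421 = 0.4170.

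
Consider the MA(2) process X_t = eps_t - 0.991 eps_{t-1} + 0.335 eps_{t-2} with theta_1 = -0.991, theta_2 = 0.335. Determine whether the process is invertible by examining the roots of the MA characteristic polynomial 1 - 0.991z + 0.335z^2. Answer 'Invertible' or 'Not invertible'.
\text{Invertible}

The MA(q) characteristic polynomial is P(z) = 1 - 0.991z + 0.335z^2.
Invertibility requires all roots to lie outside the unit circle, i.e. |z| > 1 for every root.
Set 1 + (-0.991) z + (0.335) z^2 = 0, i.e. a z^2 + b z + c = 0 with a = 0.335, b = -0.991, c = 1.
Discriminant D = b^2 - 4ac = (-0.991)^2 - 4*(0.335)*1 = 0.982081 - (1.34) = -0.357919.
D < 0, so the roots are the complex-conjugate pair z = (-b +/- i sqrt(-D)) / (2a) = 1.4791 +/- 0.8929i.
For a conjugate pair |z|^2 = z * conj(z) = (product of roots) = c/a = 1/(0.335) = 2.985075, so |z| = sqrt(2.985075) = 1.7277 for both roots.
Moduli of all roots: 1.7277, 1.7277.
All moduli strictly greater than 1? Yes.
Verdict: Invertible.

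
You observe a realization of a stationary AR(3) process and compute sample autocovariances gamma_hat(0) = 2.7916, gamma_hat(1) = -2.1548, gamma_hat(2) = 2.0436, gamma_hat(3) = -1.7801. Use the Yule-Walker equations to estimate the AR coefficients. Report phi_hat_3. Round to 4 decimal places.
\hat\phi_{3} = -0.0081

The Yule-Walker equations for an AR(p) process read, in matrix form,
  Gamma_p phi = r_p,   with   (Gamma_p)_{ij} = gamma(|i - j|),
                       (r_p)_i = gamma(i),   i,j = 1..p.
Substitute the sample gammas (Toeplitz matrix and right-hand side of size 3):
  Gamma_p = [[2.7916, -2.1548, 2.0436], [-2.1548, 2.7916, -2.1548], [2.0436, -2.1548, 2.7916]]
  r_p     = [-2.1548, 2.0436, -1.7801]
Written out (R1..R3):
  (R1) 2.7916 phi_1 - 2.1548 phi_2 + 2.0436 phi_3 = -2.1548
  (R2) -2.1548 phi_1 + 2.7916 phi_2 - 2.1548 phi_3 = 2.0436
  (R3) 2.0436 phi_1 - 2.1548 phi_2 + 2.7916 phi_3 = -1.7801
Gaussian elimination:
  R2 <- R2 - (-2.1548/2.7916) R1 = R2 - (-0.771887) R1:  1.128338 phi_2 - 0.577372 phi_3 = 0.380338
  R3 <- R3 - (2.0436/2.7916) R1 = R3 - (0.732053) R1:  -0.577372 phi_2 + 1.295576 phi_3 = -0.202672
  R3 <- R3 - (-0.577372/1.128338) R2 = R3 - (-0.511701) R2:  1.000134 phi_3 = -0.008052
Back-substitution:
  phi_hat_3 = -0.008052 / 1.000134 = -0.008051
  phi_hat_2 = (0.380338 - (-0.577372)(-0.008051)) / 1.128338 = 0.332958
  phi_hat_1 = (-2.1548 - (-2.1548)(0.332958) - (2.0436)(-0.008051)) / 2.7916 = -0.508987
So phi_hat = [-0.5090, 0.3330, -0.0081].
Therefore phi_hat_3 = -0.0081.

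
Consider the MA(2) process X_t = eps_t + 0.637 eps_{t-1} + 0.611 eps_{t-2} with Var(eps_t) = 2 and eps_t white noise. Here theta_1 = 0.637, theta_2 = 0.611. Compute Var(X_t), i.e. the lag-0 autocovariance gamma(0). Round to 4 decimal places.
\gamma(0) = 3.5582

For an MA(q) process X_t = eps_t + sum_i theta_i eps_{t-i} with
Var(eps_t) = sigma^2, the variance is
  gamma(0) = sigma^2 * (1 + sum_i theta_i^2).
  sum_i theta_i^2 = (0.637)^2 + (0.611)^2 = 0.405769 + 0.373321 = 0.77909.
  gamma(0) = 2 * (1 + 0.77909) = 2 * 1.77909 = 3.55818, which rounds to 3.5582.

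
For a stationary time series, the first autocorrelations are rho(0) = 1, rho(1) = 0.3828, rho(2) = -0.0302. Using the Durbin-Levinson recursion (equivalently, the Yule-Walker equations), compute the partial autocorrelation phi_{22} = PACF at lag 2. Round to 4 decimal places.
\phi_{22} = -0.2071

The PACF at lag k is phi_{kk}, the last component of the solution
to the Yule-Walker system G_k phi = r_k where
  (G_k)_{ij} = rho(|i - j|), (r_k)_i = rho(i), i,j = 1..k.
Equivalently, Durbin-Levinson gives phi_{kk} iteratively:
  phi_{11} = rho(1)
  phi_{kk} = [rho(k) - sum_{j=1..k-1} phi_{k-1,j} rho(k-j)]
            / [1 - sum_{j=1..k-1} phi_{k-1,j} rho(j)],
  phi_{k,j} = phi_{k-1,j} - phi_{kk} phi_{k-1,k-j},  j = 1..k-1.
Step k = 1:
  phi_11 = rho(1) = 0.3828.
Step k = 2:
  phi_22 = [rho(2) - phi_11 rho(1)] / [1 - phi_11 rho(1)] = [-0.0302 - (0.3828)(0.3828)] / [1 - (0.3828)(0.3828)]
         = -0.17673584 / 0.85346416 = -0.2071.
Therefore phi_{22} = -0.2071.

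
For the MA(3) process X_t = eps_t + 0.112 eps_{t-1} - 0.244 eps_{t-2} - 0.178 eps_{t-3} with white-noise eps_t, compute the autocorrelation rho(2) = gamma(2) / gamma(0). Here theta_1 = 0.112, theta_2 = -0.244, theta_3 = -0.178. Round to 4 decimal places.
\rho(2) = -0.2391

For an MA(q) process with theta_0 = 1, the autocovariance is
  gamma(k) = sigma^2 * sum_{i=0..q-k} theta_i * theta_{i+k},
and rho(k) = gamma(k) / gamma(0). Sigma^2 cancels.
  numerator   = (1)*(-0.244) + (0.112)*(-0.178) = -0.263936.
  denominator = (1)^2 + (0.112)^2 + (-0.244)^2 + (-0.178)^2 = 1.103764.
  rho(2) = -0.263936 / 1.103764 = -0.2391.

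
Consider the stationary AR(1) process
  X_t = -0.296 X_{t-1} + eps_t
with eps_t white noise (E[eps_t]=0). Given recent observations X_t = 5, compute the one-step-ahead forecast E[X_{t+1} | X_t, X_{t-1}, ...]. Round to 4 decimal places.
E[X_{t+1} \mid \mathcal F_t] = -1.4800

For an AR(p) model X_t = c + sum_i phi_i X_{t-i} + eps_t, the
one-step-ahead conditional mean is
  E[X_{t+1} | X_t, ...] = c + sum_i phi_i X_{t+1-i}.
Substitute known values:
  E[X_{t+1} | ...] = (-0.296) * (5)
                   = -1.4800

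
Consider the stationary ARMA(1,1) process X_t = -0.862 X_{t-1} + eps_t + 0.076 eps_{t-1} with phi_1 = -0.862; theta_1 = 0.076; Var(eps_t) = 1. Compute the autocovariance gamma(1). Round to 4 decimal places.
\gamma(1) = -2.8585

Multiply the model equation by X_{t-k} and take expectations. With theta_0 = psi_0 = 1 and psi_j the MA(infinity) weights, this gives
  gamma(k) - sum_i phi_i gamma(k-i) = c_k,
  c_k = sigma^2 * sum_{j=k..q} theta_j psi_{j-k}   (c_k = 0 for k > q),
using gamma(-m) = gamma(m).
psi-weights needed (psi_j = theta_j + sum_i phi_i psi_{j-i}):
  psi_1 = theta_1 + phi_1 = 0.076 + (-0.862) = -0.786
Right-hand sides:
  c_0 = sigma^2 (1 + theta_1 psi_1) = 1 * (1 + (0.076)(-0.786)) = 1 * 0.940264 = 0.940264
  c_1 = sigma^2 theta_1 = 1 * (0.076) = 0.076
  c_2 = 0
Equations for k = 0 and k = 1 (AR order 1):
  gamma(0) = phi_1 gamma(1) + c_0
  gamma(1) = phi_1 gamma(0) + c_1
Substituting the second into the first: gamma(0) (1 - phi_1^2) = c_0 + phi_1 c_1, so
  gamma(0) = (c_0 + phi_1 c_1) / (1 - phi_1^2) = (0.940264 + (-0.862)(0.076)) / (1 - (-0.862)^2) = 0.874752 / 0.256956 = 3.404287.
  gamma(1) = phi_1 gamma(0) + c_1 = (-0.862)(3.404287) + (0.076) = -2.858495.
Therefore gamma(1) = -2.8585 (to 4 decimal places).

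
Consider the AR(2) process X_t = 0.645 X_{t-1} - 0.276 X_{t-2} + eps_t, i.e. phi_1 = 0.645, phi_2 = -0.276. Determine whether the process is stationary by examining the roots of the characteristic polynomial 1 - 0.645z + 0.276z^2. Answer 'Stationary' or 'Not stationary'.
\text{Stationary}

The AR(p) characteristic polynomial is P(z) = 1 - 0.645z + 0.276z^2.
Stationarity requires all roots to lie outside the unit circle, i.e. |z| > 1 for every root.
Set 1 + (-0.645) z + (0.276) z^2 = 0, i.e. a z^2 + b z + c = 0 with a = 0.276, b = -0.645, c = 1.
Discriminant D = b^2 - 4ac = (-0.645)^2 - 4*(0.276)*1 = 0.416025 - (1.104) = -0.687975.
D < 0, so the roots are the complex-conjugate pair z = (-b +/- i sqrt(-D)) / (2a) = 1.1685 +/- 1.5026i.
For a conjugate pair |z|^2 = z * conj(z) = (product of roots) = c/a = 1/(0.276) = 3.623188, so |z| = sqrt(3.623188) = 1.9035 for both roots.
Moduli of all roots: 1.9035, 1.9035.
All moduli strictly greater than 1? Yes.
Verdict: Stationary.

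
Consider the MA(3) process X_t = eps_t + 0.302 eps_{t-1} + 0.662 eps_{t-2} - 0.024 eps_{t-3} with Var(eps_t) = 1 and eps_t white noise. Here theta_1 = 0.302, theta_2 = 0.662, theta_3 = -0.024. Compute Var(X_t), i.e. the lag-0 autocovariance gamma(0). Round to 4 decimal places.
\gamma(0) = 1.5300

For an MA(q) process X_t = eps_t + sum_i theta_i eps_{t-i} with
Var(eps_t) = sigma^2, the variance is
  gamma(0) = sigma^2 * (1 + sum_i theta_i^2).
  sum_i theta_i^2 = (0.302)^2 + (0.662)^2 + (-0.024)^2 = 0.091204 + 0.438244 + 0.000576 = 0.530024.
  gamma(0) = 1 * (1 + 0.530024) = 1 * 1.530024 = 1.530024, which rounds to 1.5300.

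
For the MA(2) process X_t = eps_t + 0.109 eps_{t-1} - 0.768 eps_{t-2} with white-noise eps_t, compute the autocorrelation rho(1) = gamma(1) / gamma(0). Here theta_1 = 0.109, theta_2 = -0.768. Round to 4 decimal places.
\rho(1) = 0.0158

For an MA(q) process with theta_0 = 1, the autocovariance is
  gamma(k) = sigma^2 * sum_{i=0..q-k} theta_i * theta_{i+k},
and rho(k) = gamma(k) / gamma(0). Sigma^2 cancels.
  numerator   = (1)*(0.109) + (0.109)*(-0.768) = 0.025288.
  denominator = (1)^2 + (0.109)^2 + (-0.768)^2 = 1.601705.
  rho(1) = 0.025288 / 1.601705 = 0.0158.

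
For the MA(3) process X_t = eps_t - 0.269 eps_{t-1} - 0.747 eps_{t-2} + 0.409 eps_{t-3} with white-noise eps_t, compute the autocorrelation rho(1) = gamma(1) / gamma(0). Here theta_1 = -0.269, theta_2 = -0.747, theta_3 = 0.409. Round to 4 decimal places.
\rho(1) = -0.2078

For an MA(q) process with theta_0 = 1, the autocovariance is
  gamma(k) = sigma^2 * sum_{i=0..q-k} theta_i * theta_{i+k},
and rho(k) = gamma(k) / gamma(0). Sigma^2 cancels.
  numerator   = (1)*(-0.269) + (-0.269)*(-0.747) + (-0.747)*(0.409) = -0.37358.
  denominator = (1)^2 + (-0.269)^2 + (-0.747)^2 + (0.409)^2 = 1.797651.
  rho(1) = -0.37358 / 1.797651 = -0.2078.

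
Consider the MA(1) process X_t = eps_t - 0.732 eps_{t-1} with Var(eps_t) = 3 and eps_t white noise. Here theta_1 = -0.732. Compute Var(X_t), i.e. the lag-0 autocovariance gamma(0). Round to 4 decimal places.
\gamma(0) = 4.6075

For an MA(q) process X_t = eps_t + sum_i theta_i eps_{t-i} with
Var(eps_t) = sigma^2, the variance is
  gamma(0) = sigma^2 * (1 + sum_i theta_i^2).
  sum_i theta_i^2 = (-0.732)^2 = 0.535824.
  gamma(0) = 3 * (1 + 0.535824) = 3 * 1.535824 = 4.607472, which rounds to 4.6075.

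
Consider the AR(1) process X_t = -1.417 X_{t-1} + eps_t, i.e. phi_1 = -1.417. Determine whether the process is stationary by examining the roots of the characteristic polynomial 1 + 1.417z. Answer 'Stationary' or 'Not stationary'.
\text{Not stationary}

The AR(p) characteristic polynomial is P(z) = 1 + 1.417z.
Stationarity requires all roots to lie outside the unit circle, i.e. |z| > 1 for every root.
This is linear in z: 1 + (1.417) z = 0  =>  z = -1/(1.417) = -0.705716,  |z| = 0.705716.
Moduli of all roots: 0.7057.
All moduli strictly greater than 1? No.
Verdict: Not stationary.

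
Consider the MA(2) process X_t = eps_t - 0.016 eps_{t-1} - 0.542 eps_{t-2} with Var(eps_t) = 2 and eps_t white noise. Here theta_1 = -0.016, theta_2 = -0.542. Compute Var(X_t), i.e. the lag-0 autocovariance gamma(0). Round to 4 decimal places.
\gamma(0) = 2.5880

For an MA(q) process X_t = eps_t + sum_i theta_i eps_{t-i} with
Var(eps_t) = sigma^2, the variance is
  gamma(0) = sigma^2 * (1 + sum_i theta_i^2).
  sum_i theta_i^2 = (-0.016)^2 + (-0.542)^2 = 0.000256 + 0.293764 = 0.29402.
  gamma(0) = 2 * (1 + 0.29402) = 2 * 1.29402 = 2.58804, which rounds to 2.5880.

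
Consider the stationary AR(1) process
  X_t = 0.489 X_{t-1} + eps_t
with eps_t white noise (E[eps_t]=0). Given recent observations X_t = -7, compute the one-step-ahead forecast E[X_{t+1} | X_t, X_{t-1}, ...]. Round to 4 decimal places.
E[X_{t+1} \mid \mathcal F_t] = -3.4230

For an AR(p) model X_t = c + sum_i phi_i X_{t-i} + eps_t, the
one-step-ahead conditional mean is
  E[X_{t+1} | X_t, ...] = c + sum_i phi_i X_{t+1-i}.
Substitute known values:
  E[X_{t+1} | ...] = (0.489) * (-7)
                   = -3.4230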